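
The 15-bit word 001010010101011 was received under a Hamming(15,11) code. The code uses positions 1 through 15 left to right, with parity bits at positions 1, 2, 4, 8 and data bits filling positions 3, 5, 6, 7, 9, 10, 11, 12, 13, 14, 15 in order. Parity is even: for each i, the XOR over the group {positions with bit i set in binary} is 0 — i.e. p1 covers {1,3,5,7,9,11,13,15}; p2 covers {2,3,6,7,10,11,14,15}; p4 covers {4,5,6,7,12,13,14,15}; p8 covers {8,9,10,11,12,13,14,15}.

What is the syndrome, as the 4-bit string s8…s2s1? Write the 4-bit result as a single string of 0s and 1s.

1001

s1 (pos 1,3,5,7,9,11,13,15): 0⊕1⊕1⊕0⊕0⊕0⊕0⊕1 = 1
s2 (pos 2,3,6,7,10,11,14,15): 0⊕1⊕0⊕0⊕1⊕0⊕1⊕1 = 0
s4 (pos 4,5,6,7,12,13,14,15): 0⊕1⊕0⊕0⊕1⊕0⊕1⊕1 = 0
s8 (pos 8,9,10,11,12,13,14,15): 1⊕0⊕1⊕0⊕1⊕0⊕1⊕1 = 1
Syndrome s8…s1 = 1001 → error at position 9.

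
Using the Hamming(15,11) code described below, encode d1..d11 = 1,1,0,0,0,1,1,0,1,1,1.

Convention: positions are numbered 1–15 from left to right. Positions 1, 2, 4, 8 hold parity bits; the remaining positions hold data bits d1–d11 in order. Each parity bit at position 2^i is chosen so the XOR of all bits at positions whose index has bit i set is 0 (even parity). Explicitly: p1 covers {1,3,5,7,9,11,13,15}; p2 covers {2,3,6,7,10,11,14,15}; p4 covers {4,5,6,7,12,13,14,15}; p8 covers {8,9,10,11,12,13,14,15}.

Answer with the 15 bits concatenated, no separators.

111010010110111

Place data at non-parity positions: p1 p2 1 p4 1 0 0 p8 0 1 1 0 1 1 1
p1 (pos 1,3,5,7,9,11,13,15): XOR of data positions = 1⊕1⊕0⊕0⊕1⊕1⊕1 = 1
p2 (pos 2,3,6,7,10,11,14,15): XOR of data positions = 1⊕0⊕0⊕1⊕1⊕1⊕1 = 1
p4 (pos 4,5,6,7,12,13,14,15): XOR of data positions = 1⊕0⊕0⊕0⊕1⊕1⊕1 = 0
p8 (pos 8,9,10,11,12,13,14,15): XOR of data positions = 0⊕1⊕1⊕0⊕1⊕1⊕1 = 1
Codeword: 111010010110111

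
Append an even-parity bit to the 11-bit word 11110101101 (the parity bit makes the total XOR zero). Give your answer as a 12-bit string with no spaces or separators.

111101011010

XOR of the 11 data bits: 1⊕1⊕1⊕1⊕0⊕1⊕0⊕1⊕1⊕0⊕1 = 0
Parity bit = 0 (so all 12 bits XOR to 0).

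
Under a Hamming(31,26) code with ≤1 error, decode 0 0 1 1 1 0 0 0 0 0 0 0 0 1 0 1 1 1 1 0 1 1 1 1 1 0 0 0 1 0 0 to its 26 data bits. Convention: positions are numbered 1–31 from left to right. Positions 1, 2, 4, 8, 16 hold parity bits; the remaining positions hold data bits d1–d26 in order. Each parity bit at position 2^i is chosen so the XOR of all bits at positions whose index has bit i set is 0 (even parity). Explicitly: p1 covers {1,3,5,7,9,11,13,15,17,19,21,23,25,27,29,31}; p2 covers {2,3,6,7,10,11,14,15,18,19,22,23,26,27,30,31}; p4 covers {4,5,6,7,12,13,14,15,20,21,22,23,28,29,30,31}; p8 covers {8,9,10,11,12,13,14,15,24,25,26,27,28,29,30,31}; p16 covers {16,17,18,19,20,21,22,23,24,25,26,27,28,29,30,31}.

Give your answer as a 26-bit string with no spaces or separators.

11000000010111011111000100

s1 (pos 1,3,5,7,9,11,13,15,17,19,21,23,25,27,29,31): 0⊕1⊕1⊕0⊕0⊕0⊕0⊕0⊕1⊕1⊕1⊕1⊕1⊕0⊕1⊕0 = 0
s2 (pos 2,3,6,7,10,11,14,15,18,19,22,23,26,27,30,31): 0⊕1⊕0⊕0⊕0⊕0⊕1⊕0⊕1⊕1⊕1⊕1⊕0⊕0⊕0⊕0 = 0
s4 (pos 4,5,6,7,12,13,14,15,20,21,22,23,28,29,30,31): 1⊕1⊕0⊕0⊕0⊕0⊕1⊕0⊕0⊕1⊕1⊕1⊕0⊕1⊕0⊕0 = 1
s8 (pos 8,9,10,11,12,13,14,15,24,25,26,27,28,29,30,31): 0⊕0⊕0⊕0⊕0⊕0⊕1⊕0⊕1⊕1⊕0⊕0⊕0⊕1⊕0⊕0 = 0
s16 (pos 16,17,18,19,20,21,22,23,24,25,26,27,28,29,30,31): 1⊕1⊕1⊕1⊕0⊕1⊕1⊕1⊕1⊕1⊕0⊕0⊕0⊕1⊕0⊕0 = 0
Syndrome s16…s1 = 00100 → error at position 4.
Flip position 4: 0011100000000101111011111000100 → 0010100000000101111011111000100
Read data bits from positions 3,5,6,7,9,10,11,12,13,14,15,17,18,19,20,21,22,23,24,25,26,27,28,29,30,31: 11000000010111011111000100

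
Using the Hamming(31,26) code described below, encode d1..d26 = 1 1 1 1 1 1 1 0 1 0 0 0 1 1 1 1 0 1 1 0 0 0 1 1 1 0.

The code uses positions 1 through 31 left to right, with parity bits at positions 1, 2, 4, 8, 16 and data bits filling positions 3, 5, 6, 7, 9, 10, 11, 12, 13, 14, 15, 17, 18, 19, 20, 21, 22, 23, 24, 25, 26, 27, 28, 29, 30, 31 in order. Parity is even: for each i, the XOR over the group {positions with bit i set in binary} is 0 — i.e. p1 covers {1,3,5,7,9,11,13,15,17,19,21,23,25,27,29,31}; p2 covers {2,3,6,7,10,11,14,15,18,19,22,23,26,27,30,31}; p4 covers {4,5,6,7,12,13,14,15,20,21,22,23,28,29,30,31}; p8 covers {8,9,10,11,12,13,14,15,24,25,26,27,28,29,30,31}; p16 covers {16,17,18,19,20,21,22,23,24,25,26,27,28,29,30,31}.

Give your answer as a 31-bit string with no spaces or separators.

0110111011101001011110110001110

Place data at non-parity positions: p1 p2 1 p4 1 1 1 p8 1 1 1 0 1 0 0 p16 0 1 1 1 1 0 1 1 0 0 0 1 1 1 0
p1 (pos 1,3,5,7,9,11,13,15,17,19,21,23,25,27,29,31): XOR of data positions = 1⊕1⊕1⊕1⊕1⊕1⊕0⊕0⊕1⊕1⊕1⊕0⊕0⊕1⊕0 = 0
p2 (pos 2,3,6,7,10,11,14,15,18,19,22,23,26,27,30,31): XOR of data positions = 1⊕1⊕1⊕1⊕1⊕0⊕0⊕1⊕1⊕0⊕1⊕0⊕0⊕1⊕0 = 1
p4 (pos 4,5,6,7,12,13,14,15,20,21,22,23,28,29,30,31): XOR of data positions = 1⊕1⊕1⊕0⊕1⊕0⊕0⊕1⊕1⊕0⊕1⊕1⊕1⊕1⊕0 = 0
p8 (pos 8,9,10,11,12,13,14,15,24,25,26,27,28,29,30,31): XOR of data positions = 1⊕1⊕1⊕0⊕1⊕0⊕0⊕1⊕0⊕0⊕0⊕1⊕1⊕1⊕0 = 0
p16 (pos 16,17,18,19,20,21,22,23,24,25,26,27,28,29,30,31): XOR of data positions = 0⊕1⊕1⊕1⊕1⊕0⊕1⊕1⊕0⊕0⊕0⊕1⊕1⊕1⊕0 = 1
Codeword: 0110111011101001011110110001110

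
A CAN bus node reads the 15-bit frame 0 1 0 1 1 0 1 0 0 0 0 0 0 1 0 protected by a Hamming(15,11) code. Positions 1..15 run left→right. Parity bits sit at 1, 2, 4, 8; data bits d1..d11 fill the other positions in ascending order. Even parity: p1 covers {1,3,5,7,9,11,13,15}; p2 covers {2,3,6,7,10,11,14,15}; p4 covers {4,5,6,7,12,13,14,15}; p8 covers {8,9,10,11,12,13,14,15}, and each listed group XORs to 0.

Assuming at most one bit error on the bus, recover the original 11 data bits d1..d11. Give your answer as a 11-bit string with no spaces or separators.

01010100010

s1 (pos 1,3,5,7,9,11,13,15): 0⊕0⊕1⊕1⊕0⊕0⊕0⊕0 = 0
s2 (pos 2,3,6,7,10,11,14,15): 1⊕0⊕0⊕1⊕0⊕0⊕1⊕0 = 1
s4 (pos 4,5,6,7,12,13,14,15): 1⊕1⊕0⊕1⊕0⊕0⊕1⊕0 = 0
s8 (pos 8,9,10,11,12,13,14,15): 0⊕0⊕0⊕0⊕0⊕0⊕1⊕0 = 1
Syndrome s8…s1 = 1010 → error at position 10.
Flip position 10: 010110100000010 → 010110100100010
Read data bits from positions 3,5,6,7,9,10,11,12,13,14,15: 01010100010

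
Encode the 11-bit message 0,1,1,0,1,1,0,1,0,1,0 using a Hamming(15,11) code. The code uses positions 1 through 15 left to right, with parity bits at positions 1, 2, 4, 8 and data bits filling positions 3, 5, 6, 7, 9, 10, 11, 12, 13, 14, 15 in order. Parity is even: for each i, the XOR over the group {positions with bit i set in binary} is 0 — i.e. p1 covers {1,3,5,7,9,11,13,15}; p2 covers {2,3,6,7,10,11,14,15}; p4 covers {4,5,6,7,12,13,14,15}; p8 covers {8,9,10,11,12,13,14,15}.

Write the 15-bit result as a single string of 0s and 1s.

Place data at non-parity positions: p1 p2 0 p4 1 1 0 p8 1 1 0 1 0 1 0
p1 (pos 1,3,5,7,9,11,13,15): XOR of data positions = 0⊕1⊕0⊕1⊕0⊕0⊕0 = 0
p2 (pos 2,3,6,7,10,11,14,15): XOR of data positions = 0⊕1⊕0⊕1⊕0⊕1⊕0 = 1
p4 (pos 4,5,6,7,12,13,14,15): XOR of data positions = 1⊕1⊕0⊕1⊕0⊕1⊕0 = 0
p8 (pos 8,9,10,11,12,13,14,15): XOR of data positions = 1⊕1⊕0⊕1⊕0⊕1⊕0 = 0
Codeword: 010011001101010

010011001101010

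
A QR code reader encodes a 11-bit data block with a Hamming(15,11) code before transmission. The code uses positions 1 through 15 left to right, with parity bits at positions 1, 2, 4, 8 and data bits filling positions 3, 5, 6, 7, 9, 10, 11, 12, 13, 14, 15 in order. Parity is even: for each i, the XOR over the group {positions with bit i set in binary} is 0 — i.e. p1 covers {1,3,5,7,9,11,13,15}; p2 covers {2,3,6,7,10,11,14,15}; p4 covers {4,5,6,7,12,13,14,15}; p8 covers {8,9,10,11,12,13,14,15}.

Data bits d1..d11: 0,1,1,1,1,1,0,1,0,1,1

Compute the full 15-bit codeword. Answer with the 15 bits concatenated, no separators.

Place data at non-parity positions: p1 p2 0 p4 1 1 1 p8 1 1 0 1 0 1 1
p1 (pos 1,3,5,7,9,11,13,15): XOR of data positions = 0⊕1⊕1⊕1⊕0⊕0⊕1 = 0
p2 (pos 2,3,6,7,10,11,14,15): XOR of data positions = 0⊕1⊕1⊕1⊕0⊕1⊕1 = 1
p4 (pos 4,5,6,7,12,13,14,15): XOR of data positions = 1⊕1⊕1⊕1⊕0⊕1⊕1 = 0
p8 (pos 8,9,10,11,12,13,14,15): XOR of data positions = 1⊕1⊕0⊕1⊕0⊕1⊕1 = 1
Codeword: 010011111101011

010011111101011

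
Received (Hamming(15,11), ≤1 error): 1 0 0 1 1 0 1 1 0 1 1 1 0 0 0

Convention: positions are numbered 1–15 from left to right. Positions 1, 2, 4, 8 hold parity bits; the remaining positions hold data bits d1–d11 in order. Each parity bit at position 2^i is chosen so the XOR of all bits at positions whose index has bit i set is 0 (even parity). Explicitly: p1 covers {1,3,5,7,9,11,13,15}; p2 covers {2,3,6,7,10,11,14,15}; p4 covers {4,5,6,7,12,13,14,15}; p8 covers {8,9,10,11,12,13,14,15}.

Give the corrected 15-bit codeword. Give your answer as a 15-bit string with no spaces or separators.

110110110111000

s1 (pos 1,3,5,7,9,11,13,15): 1⊕0⊕1⊕1⊕0⊕1⊕0⊕0 = 0
s2 (pos 2,3,6,7,10,11,14,15): 0⊕0⊕0⊕1⊕1⊕1⊕0⊕0 = 1
s4 (pos 4,5,6,7,12,13,14,15): 1⊕1⊕0⊕1⊕1⊕0⊕0⊕0 = 0
s8 (pos 8,9,10,11,12,13,14,15): 1⊕0⊕1⊕1⊕1⊕0⊕0⊕0 = 0
Syndrome s8…s1 = 0010 → error at position 2.
Flip position 2: 100110110111000 → 110110110111000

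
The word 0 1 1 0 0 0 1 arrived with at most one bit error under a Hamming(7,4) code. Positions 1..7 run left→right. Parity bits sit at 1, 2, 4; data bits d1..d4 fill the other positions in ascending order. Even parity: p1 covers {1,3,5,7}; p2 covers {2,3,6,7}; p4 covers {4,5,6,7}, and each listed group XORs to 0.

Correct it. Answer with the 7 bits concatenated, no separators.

s1 (pos 1,3,5,7): 0⊕1⊕0⊕1 = 0
s2 (pos 2,3,6,7): 1⊕1⊕0⊕1 = 1
s4 (pos 4,5,6,7): 0⊕0⊕0⊕1 = 1
Syndrome s4…s1 = 110 → error at position 6.
Flip position 6: 0110001 → 0110011

0110011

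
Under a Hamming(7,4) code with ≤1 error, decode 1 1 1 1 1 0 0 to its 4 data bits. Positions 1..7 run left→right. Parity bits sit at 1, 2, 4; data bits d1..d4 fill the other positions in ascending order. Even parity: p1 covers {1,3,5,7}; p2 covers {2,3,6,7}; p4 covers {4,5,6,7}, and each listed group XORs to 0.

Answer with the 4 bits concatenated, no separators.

s1 (pos 1,3,5,7): 1⊕1⊕1⊕0 = 1
s2 (pos 2,3,6,7): 1⊕1⊕0⊕0 = 0
s4 (pos 4,5,6,7): 1⊕1⊕0⊕0 = 0
Syndrome s4…s1 = 001 → error at position 1.
Flip position 1: 1111100 → 0111100
Read data bits from positions 3,5,6,7: 1100

1100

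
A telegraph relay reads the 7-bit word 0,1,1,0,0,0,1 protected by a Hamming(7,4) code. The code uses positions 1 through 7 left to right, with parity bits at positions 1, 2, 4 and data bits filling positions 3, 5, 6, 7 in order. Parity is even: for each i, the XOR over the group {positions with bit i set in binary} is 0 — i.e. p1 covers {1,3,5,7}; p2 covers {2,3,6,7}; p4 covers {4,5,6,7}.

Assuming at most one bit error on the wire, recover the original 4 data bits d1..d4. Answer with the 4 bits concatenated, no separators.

1011

s1 (pos 1,3,5,7): 0⊕1⊕0⊕1 = 0
s2 (pos 2,3,6,7): 1⊕1⊕0⊕1 = 1
s4 (pos 4,5,6,7): 0⊕0⊕0⊕1 = 1
Syndrome s4…s1 = 110 → error at position 6.
Flip position 6: 0110001 → 0110011
Read data bits from positions 3,5,6,7: 1011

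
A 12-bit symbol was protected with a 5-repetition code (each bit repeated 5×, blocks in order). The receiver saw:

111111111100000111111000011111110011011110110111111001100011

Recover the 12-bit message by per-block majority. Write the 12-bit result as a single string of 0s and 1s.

Block 1 (11111): 5 ones → 1
Block 2 (11111): 5 ones → 1
Block 3 (00000): 0 ones → 0
Block 4 (11111): 5 ones → 1
Block 5 (10000): 1 one → 0
Block 6 (11111): 5 ones → 1
Block 7 (11001): 3 ones → 1
Block 8 (10111): 4 ones → 1
Block 9 (10110): 3 ones → 1
Block 10 (11111): 5 ones → 1
Block 11 (10011): 3 ones → 1
Block 12 (00011): 2 ones → 0

110101111110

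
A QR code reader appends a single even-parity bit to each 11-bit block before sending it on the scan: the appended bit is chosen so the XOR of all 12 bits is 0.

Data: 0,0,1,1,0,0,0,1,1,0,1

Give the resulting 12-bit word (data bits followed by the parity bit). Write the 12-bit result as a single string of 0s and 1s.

001100011011

XOR of the 11 data bits: 0⊕0⊕1⊕1⊕0⊕0⊕0⊕1⊕1⊕0⊕1 = 1
Parity bit = 1 (so all 12 bits XOR to 0).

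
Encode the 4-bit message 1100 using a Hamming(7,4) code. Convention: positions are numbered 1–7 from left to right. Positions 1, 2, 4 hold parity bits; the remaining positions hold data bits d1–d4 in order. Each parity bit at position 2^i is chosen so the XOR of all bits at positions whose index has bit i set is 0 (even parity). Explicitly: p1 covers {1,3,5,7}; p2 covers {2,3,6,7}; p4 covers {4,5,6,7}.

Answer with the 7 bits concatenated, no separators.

Place data at non-parity positions: p1 p2 1 p4 1 0 0
p1 (pos 1,3,5,7): XOR of data positions = 1⊕1⊕0 = 0
p2 (pos 2,3,6,7): XOR of data positions = 1⊕0⊕0 = 1
p4 (pos 4,5,6,7): XOR of data positions = 1⊕0⊕0 = 1
Codeword: 0111100

0111100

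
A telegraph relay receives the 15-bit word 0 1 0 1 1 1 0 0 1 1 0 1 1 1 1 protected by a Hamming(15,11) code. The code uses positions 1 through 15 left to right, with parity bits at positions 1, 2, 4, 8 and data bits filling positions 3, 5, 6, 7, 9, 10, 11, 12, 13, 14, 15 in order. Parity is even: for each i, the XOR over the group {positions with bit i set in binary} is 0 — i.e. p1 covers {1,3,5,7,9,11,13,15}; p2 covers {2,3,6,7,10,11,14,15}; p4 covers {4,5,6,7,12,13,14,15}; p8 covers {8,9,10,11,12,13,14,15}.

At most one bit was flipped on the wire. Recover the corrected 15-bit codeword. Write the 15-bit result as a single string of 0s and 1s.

010110001101111

s1 (pos 1,3,5,7,9,11,13,15): 0⊕0⊕1⊕0⊕1⊕0⊕1⊕1 = 0
s2 (pos 2,3,6,7,10,11,14,15): 1⊕0⊕1⊕0⊕1⊕0⊕1⊕1 = 1
s4 (pos 4,5,6,7,12,13,14,15): 1⊕1⊕1⊕0⊕1⊕1⊕1⊕1 = 1
s8 (pos 8,9,10,11,12,13,14,15): 0⊕1⊕1⊕0⊕1⊕1⊕1⊕1 = 0
Syndrome s8…s1 = 0110 → error at position 6.
Flip position 6: 010111001101111 → 010110001101111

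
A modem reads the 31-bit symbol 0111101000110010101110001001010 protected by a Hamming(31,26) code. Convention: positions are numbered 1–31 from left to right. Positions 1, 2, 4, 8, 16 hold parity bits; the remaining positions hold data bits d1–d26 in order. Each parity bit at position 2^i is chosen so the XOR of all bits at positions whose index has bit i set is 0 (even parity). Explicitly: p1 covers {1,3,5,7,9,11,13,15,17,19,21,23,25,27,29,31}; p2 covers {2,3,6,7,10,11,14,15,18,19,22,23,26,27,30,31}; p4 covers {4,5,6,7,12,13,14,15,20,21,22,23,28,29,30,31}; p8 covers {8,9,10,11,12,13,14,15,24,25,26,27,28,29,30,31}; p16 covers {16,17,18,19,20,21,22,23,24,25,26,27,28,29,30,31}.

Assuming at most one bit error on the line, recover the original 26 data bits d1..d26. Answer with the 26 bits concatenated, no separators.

11010011001101110101001010

s1 (pos 1,3,5,7,9,11,13,15,17,19,21,23,25,27,29,31): 0⊕1⊕1⊕1⊕0⊕1⊕0⊕1⊕1⊕1⊕1⊕0⊕1⊕0⊕0⊕0 = 1
s2 (pos 2,3,6,7,10,11,14,15,18,19,22,23,26,27,30,31): 1⊕1⊕0⊕1⊕0⊕1⊕0⊕1⊕0⊕1⊕0⊕0⊕0⊕0⊕1⊕0 = 1
s4 (pos 4,5,6,7,12,13,14,15,20,21,22,23,28,29,30,31): 1⊕1⊕0⊕1⊕1⊕0⊕0⊕1⊕1⊕1⊕0⊕0⊕1⊕0⊕1⊕0 = 1
s8 (pos 8,9,10,11,12,13,14,15,24,25,26,27,28,29,30,31): 0⊕0⊕0⊕1⊕1⊕0⊕0⊕1⊕0⊕1⊕0⊕0⊕1⊕0⊕1⊕0 = 0
s16 (pos 16,17,18,19,20,21,22,23,24,25,26,27,28,29,30,31): 0⊕1⊕0⊕1⊕1⊕1⊕0⊕0⊕0⊕1⊕0⊕0⊕1⊕0⊕1⊕0 = 1
Syndrome s16…s1 = 10111 → error at position 23.
Flip position 23: 0111101000110010101110001001010 → 0111101000110010101110101001010
Read data bits from positions 3,5,6,7,9,10,11,12,13,14,15,17,18,19,20,21,22,23,24,25,26,27,28,29,30,31: 11010011001101110101001010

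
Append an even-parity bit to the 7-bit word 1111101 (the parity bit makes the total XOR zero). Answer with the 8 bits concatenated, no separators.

XOR of the 7 data bits: 1⊕1⊕1⊕1⊕1⊕0⊕1 = 0
Parity bit = 0 (so all 8 bits XOR to 0).

11111010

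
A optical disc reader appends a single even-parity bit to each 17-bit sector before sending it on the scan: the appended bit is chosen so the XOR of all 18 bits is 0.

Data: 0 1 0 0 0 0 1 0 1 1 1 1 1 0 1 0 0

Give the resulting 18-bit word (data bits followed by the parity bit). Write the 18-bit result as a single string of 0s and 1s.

010000101111101000

XOR of the 17 data bits: 0⊕1⊕0⊕0⊕0⊕0⊕1⊕0⊕1⊕1⊕1⊕1⊕1⊕0⊕1⊕0⊕0 = 0
Parity bit = 0 (so all 18 bits XOR to 0).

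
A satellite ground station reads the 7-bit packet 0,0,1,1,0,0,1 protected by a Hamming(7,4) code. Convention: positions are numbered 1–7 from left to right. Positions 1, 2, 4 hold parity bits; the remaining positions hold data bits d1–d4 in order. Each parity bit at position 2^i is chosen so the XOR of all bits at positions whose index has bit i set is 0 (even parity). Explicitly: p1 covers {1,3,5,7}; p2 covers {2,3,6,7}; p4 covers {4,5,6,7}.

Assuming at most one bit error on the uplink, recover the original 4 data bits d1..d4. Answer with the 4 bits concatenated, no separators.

1001

s1 (pos 1,3,5,7): 0⊕1⊕0⊕1 = 0
s2 (pos 2,3,6,7): 0⊕1⊕0⊕1 = 0
s4 (pos 4,5,6,7): 1⊕0⊕0⊕1 = 0
Syndrome s4…s1 = 000 → no error.
Read data bits from positions 3,5,6,7: 1001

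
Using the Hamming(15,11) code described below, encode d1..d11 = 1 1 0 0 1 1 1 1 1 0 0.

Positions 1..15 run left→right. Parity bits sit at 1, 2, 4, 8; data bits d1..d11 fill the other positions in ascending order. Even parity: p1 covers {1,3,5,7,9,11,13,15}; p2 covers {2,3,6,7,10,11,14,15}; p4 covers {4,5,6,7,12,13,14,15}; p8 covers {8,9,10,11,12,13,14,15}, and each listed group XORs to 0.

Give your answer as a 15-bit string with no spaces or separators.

Place data at non-parity positions: p1 p2 1 p4 1 0 0 p8 1 1 1 1 1 0 0
p1 (pos 1,3,5,7,9,11,13,15): XOR of data positions = 1⊕1⊕0⊕1⊕1⊕1⊕0 = 1
p2 (pos 2,3,6,7,10,11,14,15): XOR of data positions = 1⊕0⊕0⊕1⊕1⊕0⊕0 = 1
p4 (pos 4,5,6,7,12,13,14,15): XOR of data positions = 1⊕0⊕0⊕1⊕1⊕0⊕0 = 1
p8 (pos 8,9,10,11,12,13,14,15): XOR of data positions = 1⊕1⊕1⊕1⊕1⊕0⊕0 = 1
Codeword: 111110011111100

111110011111100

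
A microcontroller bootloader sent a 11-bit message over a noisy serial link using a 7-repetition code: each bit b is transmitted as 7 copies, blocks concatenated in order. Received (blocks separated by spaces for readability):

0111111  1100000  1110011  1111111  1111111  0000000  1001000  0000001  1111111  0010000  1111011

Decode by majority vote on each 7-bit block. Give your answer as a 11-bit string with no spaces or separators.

10111000101

Block 1 (0111111): 6 ones → 1
Block 2 (1100000): 2 ones → 0
Block 3 (1110011): 5 ones → 1
Block 4 (1111111): 7 ones → 1
Block 5 (1111111): 7 ones → 1
Block 6 (0000000): 0 ones → 0
Block 7 (1001000): 2 ones → 0
Block 8 (0000001): 1 one → 0
Block 9 (1111111): 7 ones → 1
Block 10 (0010000): 1 one → 0
Block 11 (1111011): 6 ones → 1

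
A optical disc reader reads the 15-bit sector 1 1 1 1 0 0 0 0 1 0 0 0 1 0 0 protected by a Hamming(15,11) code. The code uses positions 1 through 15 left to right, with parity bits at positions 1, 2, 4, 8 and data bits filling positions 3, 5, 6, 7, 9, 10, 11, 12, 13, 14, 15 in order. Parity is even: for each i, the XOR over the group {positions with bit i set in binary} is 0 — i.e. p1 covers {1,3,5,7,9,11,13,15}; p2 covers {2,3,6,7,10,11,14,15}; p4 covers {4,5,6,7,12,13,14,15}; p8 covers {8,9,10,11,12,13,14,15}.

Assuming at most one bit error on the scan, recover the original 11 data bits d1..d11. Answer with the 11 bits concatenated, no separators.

10001000100

s1 (pos 1,3,5,7,9,11,13,15): 1⊕1⊕0⊕0⊕1⊕0⊕1⊕0 = 0
s2 (pos 2,3,6,7,10,11,14,15): 1⊕1⊕0⊕0⊕0⊕0⊕0⊕0 = 0
s4 (pos 4,5,6,7,12,13,14,15): 1⊕0⊕0⊕0⊕0⊕1⊕0⊕0 = 0
s8 (pos 8,9,10,11,12,13,14,15): 0⊕1⊕0⊕0⊕0⊕1⊕0⊕0 = 0
Syndrome s8…s1 = 0000 → no error.
Read data bits from positions 3,5,6,7,9,10,11,12,13,14,15: 10001000100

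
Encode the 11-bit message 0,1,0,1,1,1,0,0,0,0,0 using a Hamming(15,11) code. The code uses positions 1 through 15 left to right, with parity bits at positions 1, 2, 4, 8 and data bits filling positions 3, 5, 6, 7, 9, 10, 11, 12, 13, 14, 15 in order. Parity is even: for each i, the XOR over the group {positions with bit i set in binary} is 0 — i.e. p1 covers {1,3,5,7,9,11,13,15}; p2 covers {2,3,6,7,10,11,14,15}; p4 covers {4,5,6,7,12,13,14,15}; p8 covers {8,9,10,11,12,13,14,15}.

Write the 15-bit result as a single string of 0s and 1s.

Place data at non-parity positions: p1 p2 0 p4 1 0 1 p8 1 1 0 0 0 0 0
p1 (pos 1,3,5,7,9,11,13,15): XOR of data positions = 0⊕1⊕1⊕1⊕0⊕0⊕0 = 1
p2 (pos 2,3,6,7,10,11,14,15): XOR of data positions = 0⊕0⊕1⊕1⊕0⊕0⊕0 = 0
p4 (pos 4,5,6,7,12,13,14,15): XOR of data positions = 1⊕0⊕1⊕0⊕0⊕0⊕0 = 0
p8 (pos 8,9,10,11,12,13,14,15): XOR of data positions = 1⊕1⊕0⊕0⊕0⊕0⊕0 = 0
Codeword: 100010101100000

100010101100000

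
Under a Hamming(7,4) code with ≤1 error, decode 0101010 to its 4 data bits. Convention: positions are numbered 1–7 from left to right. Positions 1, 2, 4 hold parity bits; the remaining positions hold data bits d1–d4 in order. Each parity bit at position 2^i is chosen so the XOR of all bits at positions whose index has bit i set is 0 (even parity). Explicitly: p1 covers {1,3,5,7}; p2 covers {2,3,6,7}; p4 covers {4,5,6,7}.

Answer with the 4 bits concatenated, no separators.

s1 (pos 1,3,5,7): 0⊕0⊕0⊕0 = 0
s2 (pos 2,3,6,7): 1⊕0⊕1⊕0 = 0
s4 (pos 4,5,6,7): 1⊕0⊕1⊕0 = 0
Syndrome s4…s1 = 000 → no error.
Read data bits from positions 3,5,6,7: 0010

0010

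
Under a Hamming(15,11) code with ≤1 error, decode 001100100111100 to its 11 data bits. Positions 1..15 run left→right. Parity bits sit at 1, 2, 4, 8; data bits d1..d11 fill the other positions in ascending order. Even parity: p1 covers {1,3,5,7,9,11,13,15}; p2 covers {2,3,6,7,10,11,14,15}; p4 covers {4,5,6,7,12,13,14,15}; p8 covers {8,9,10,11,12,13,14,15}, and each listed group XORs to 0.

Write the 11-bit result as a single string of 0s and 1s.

10010111100

s1 (pos 1,3,5,7,9,11,13,15): 0⊕1⊕0⊕1⊕0⊕1⊕1⊕0 = 0
s2 (pos 2,3,6,7,10,11,14,15): 0⊕1⊕0⊕1⊕1⊕1⊕0⊕0 = 0
s4 (pos 4,5,6,7,12,13,14,15): 1⊕0⊕0⊕1⊕1⊕1⊕0⊕0 = 0
s8 (pos 8,9,10,11,12,13,14,15): 0⊕0⊕1⊕1⊕1⊕1⊕0⊕0 = 0
Syndrome s8…s1 = 0000 → no error.
Read data bits from positions 3,5,6,7,9,10,11,12,13,14,15: 10010111100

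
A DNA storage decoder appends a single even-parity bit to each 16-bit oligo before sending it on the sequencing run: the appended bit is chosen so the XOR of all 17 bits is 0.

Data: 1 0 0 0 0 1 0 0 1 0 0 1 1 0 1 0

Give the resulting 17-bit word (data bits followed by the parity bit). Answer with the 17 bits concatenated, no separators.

XOR of the 16 data bits: 1⊕0⊕0⊕0⊕0⊕1⊕0⊕0⊕1⊕0⊕0⊕1⊕1⊕0⊕1⊕0 = 0
Parity bit = 0 (so all 17 bits XOR to 0).

10000100100110100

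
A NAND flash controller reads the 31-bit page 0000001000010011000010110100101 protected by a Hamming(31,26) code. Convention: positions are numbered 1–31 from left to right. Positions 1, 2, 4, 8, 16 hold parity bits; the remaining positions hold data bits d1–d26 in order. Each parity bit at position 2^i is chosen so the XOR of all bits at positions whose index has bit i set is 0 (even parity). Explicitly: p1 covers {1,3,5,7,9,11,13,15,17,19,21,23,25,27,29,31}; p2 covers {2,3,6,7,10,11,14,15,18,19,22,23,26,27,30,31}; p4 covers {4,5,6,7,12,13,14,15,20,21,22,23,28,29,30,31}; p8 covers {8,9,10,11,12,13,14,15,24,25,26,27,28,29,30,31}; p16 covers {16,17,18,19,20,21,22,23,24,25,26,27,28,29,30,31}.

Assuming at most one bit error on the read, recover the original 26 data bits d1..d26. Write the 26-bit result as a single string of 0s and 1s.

s1 (pos 1,3,5,7,9,11,13,15,17,19,21,23,25,27,29,31): 0⊕0⊕0⊕1⊕0⊕0⊕0⊕1⊕0⊕0⊕1⊕1⊕0⊕0⊕1⊕1 = 0
s2 (pos 2,3,6,7,10,11,14,15,18,19,22,23,26,27,30,31): 0⊕0⊕0⊕1⊕0⊕0⊕0⊕1⊕0⊕0⊕0⊕1⊕1⊕0⊕0⊕1 = 1
s4 (pos 4,5,6,7,12,13,14,15,20,21,22,23,28,29,30,31): 0⊕0⊕0⊕1⊕1⊕0⊕0⊕1⊕0⊕1⊕0⊕1⊕0⊕1⊕0⊕1 = 1
s8 (pos 8,9,10,11,12,13,14,15,24,25,26,27,28,29,30,31): 0⊕0⊕0⊕0⊕1⊕0⊕0⊕1⊕1⊕0⊕1⊕0⊕0⊕1⊕0⊕1 = 0
s16 (pos 16,17,18,19,20,21,22,23,24,25,26,27,28,29,30,31): 1⊕0⊕0⊕0⊕0⊕1⊕0⊕1⊕1⊕0⊕1⊕0⊕0⊕1⊕0⊕1 = 1
Syndrome s16…s1 = 10110 → error at position 22.
Flip position 22: 0000001000010011000010110100101 → 0000001000010011000011110100101
Read data bits from positions 3,5,6,7,9,10,11,12,13,14,15,17,18,19,20,21,22,23,24,25,26,27,28,29,30,31: 00010001001000011110100101

00010001001000011110100101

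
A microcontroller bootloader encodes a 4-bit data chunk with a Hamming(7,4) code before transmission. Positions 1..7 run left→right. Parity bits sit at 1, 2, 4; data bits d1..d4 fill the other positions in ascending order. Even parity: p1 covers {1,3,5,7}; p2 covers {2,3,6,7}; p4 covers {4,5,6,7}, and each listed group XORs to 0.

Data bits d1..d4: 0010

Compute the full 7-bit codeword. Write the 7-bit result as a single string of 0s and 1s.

0101010

Place data at non-parity positions: p1 p2 0 p4 0 1 0
p1 (pos 1,3,5,7): XOR of data positions = 0⊕0⊕0 = 0
p2 (pos 2,3,6,7): XOR of data positions = 0⊕1⊕0 = 1
p4 (pos 4,5,6,7): XOR of data positions = 0⊕1⊕0 = 1
Codeword: 0101010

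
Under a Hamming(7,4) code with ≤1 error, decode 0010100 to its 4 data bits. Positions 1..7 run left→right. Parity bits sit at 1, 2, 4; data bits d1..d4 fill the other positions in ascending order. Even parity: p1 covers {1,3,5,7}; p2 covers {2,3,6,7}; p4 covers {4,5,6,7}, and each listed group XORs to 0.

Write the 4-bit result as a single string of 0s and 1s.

s1 (pos 1,3,5,7): 0⊕1⊕1⊕0 = 0
s2 (pos 2,3,6,7): 0⊕1⊕0⊕0 = 1
s4 (pos 4,5,6,7): 0⊕1⊕0⊕0 = 1
Syndrome s4…s1 = 110 → error at position 6.
Flip position 6: 0010100 → 0010110
Read data bits from positions 3,5,6,7: 1110

1110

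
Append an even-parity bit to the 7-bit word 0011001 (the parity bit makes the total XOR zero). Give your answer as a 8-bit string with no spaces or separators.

XOR of the 7 data bits: 0⊕0⊕1⊕1⊕0⊕0⊕1 = 1
Parity bit = 1 (so all 8 bits XOR to 0).

00110011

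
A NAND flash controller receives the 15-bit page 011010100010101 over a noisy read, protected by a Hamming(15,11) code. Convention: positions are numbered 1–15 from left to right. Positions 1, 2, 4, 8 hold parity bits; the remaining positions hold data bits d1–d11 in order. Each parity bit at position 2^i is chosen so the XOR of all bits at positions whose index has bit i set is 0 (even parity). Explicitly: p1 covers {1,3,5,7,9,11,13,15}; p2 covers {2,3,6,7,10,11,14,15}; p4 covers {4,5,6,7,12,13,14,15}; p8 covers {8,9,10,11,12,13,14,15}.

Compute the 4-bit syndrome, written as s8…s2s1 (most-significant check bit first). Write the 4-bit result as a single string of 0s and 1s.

s1 (pos 1,3,5,7,9,11,13,15): 0⊕1⊕1⊕1⊕0⊕1⊕1⊕1 = 0
s2 (pos 2,3,6,7,10,11,14,15): 1⊕1⊕0⊕1⊕0⊕1⊕0⊕1 = 1
s4 (pos 4,5,6,7,12,13,14,15): 0⊕1⊕0⊕1⊕0⊕1⊕0⊕1 = 0
s8 (pos 8,9,10,11,12,13,14,15): 0⊕0⊕0⊕1⊕0⊕1⊕0⊕1 = 1
Syndrome s8…s1 = 1010 → error at position 10.

1010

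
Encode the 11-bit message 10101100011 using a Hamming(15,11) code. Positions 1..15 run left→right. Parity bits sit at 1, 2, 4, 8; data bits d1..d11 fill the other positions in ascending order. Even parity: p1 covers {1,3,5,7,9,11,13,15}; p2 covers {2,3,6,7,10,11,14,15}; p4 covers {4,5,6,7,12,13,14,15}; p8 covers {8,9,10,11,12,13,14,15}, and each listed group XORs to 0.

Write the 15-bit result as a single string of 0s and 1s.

Place data at non-parity positions: p1 p2 1 p4 0 1 0 p8 1 1 0 0 0 1 1
p1 (pos 1,3,5,7,9,11,13,15): XOR of data positions = 1⊕0⊕0⊕1⊕0⊕0⊕1 = 1
p2 (pos 2,3,6,7,10,11,14,15): XOR of data positions = 1⊕1⊕0⊕1⊕0⊕1⊕1 = 1
p4 (pos 4,5,6,7,12,13,14,15): XOR of data positions = 0⊕1⊕0⊕0⊕0⊕1⊕1 = 1
p8 (pos 8,9,10,11,12,13,14,15): XOR of data positions = 1⊕1⊕0⊕0⊕0⊕1⊕1 = 0
Codeword: 111101001100011

111101001100011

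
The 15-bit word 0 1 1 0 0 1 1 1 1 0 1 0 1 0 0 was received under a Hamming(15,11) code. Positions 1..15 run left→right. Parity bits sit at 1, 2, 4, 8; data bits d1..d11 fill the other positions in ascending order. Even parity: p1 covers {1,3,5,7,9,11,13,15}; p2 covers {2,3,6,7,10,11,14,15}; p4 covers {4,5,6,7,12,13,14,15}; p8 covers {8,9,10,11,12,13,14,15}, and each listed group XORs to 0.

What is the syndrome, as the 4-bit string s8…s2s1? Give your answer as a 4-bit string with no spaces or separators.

s1 (pos 1,3,5,7,9,11,13,15): 0⊕1⊕0⊕1⊕1⊕1⊕1⊕0 = 1
s2 (pos 2,3,6,7,10,11,14,15): 1⊕1⊕1⊕1⊕0⊕1⊕0⊕0 = 1
s4 (pos 4,5,6,7,12,13,14,15): 0⊕0⊕1⊕1⊕0⊕1⊕0⊕0 = 1
s8 (pos 8,9,10,11,12,13,14,15): 1⊕1⊕0⊕1⊕0⊕1⊕0⊕0 = 0
Syndrome s8…s1 = 0111 → error at position 7.

0111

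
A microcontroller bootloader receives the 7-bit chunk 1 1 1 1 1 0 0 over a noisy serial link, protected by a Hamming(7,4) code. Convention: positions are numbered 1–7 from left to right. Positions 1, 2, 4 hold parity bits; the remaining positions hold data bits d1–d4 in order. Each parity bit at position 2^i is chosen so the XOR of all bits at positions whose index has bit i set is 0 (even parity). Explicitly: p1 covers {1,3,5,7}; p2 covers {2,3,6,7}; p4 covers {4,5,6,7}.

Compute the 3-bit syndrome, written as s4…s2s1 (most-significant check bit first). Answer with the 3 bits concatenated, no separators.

001

s1 (pos 1,3,5,7): 1⊕1⊕1⊕0 = 1
s2 (pos 2,3,6,7): 1⊕1⊕0⊕0 = 0
s4 (pos 4,5,6,7): 1⊕1⊕0⊕0 = 0
Syndrome s4…s1 = 001 → error at position 1.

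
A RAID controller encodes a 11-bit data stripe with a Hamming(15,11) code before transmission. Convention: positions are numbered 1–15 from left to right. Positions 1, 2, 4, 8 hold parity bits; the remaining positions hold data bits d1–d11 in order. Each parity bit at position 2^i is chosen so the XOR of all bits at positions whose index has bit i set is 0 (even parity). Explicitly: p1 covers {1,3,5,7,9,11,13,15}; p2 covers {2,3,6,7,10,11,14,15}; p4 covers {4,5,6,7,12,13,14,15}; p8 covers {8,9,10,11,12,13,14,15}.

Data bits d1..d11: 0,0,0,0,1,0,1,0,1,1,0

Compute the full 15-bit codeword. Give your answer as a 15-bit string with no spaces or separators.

Place data at non-parity positions: p1 p2 0 p4 0 0 0 p8 1 0 1 0 1 1 0
p1 (pos 1,3,5,7,9,11,13,15): XOR of data positions = 0⊕0⊕0⊕1⊕1⊕1⊕0 = 1
p2 (pos 2,3,6,7,10,11,14,15): XOR of data positions = 0⊕0⊕0⊕0⊕1⊕1⊕0 = 0
p4 (pos 4,5,6,7,12,13,14,15): XOR of data positions = 0⊕0⊕0⊕0⊕1⊕1⊕0 = 0
p8 (pos 8,9,10,11,12,13,14,15): XOR of data positions = 1⊕0⊕1⊕0⊕1⊕1⊕0 = 0
Codeword: 100000001010110

100000001010110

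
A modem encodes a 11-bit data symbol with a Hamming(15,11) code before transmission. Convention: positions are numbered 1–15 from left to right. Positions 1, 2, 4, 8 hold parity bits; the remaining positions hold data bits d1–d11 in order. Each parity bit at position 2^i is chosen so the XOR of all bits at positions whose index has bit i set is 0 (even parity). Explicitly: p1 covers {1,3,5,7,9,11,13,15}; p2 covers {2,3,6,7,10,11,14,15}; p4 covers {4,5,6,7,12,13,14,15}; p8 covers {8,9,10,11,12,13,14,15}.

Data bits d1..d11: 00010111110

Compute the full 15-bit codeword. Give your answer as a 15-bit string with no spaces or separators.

100000110111110

Place data at non-parity positions: p1 p2 0 p4 0 0 1 p8 0 1 1 1 1 1 0
p1 (pos 1,3,5,7,9,11,13,15): XOR of data positions = 0⊕0⊕1⊕0⊕1⊕1⊕0 = 1
p2 (pos 2,3,6,7,10,11,14,15): XOR of data positions = 0⊕0⊕1⊕1⊕1⊕1⊕0 = 0
p4 (pos 4,5,6,7,12,13,14,15): XOR of data positions = 0⊕0⊕1⊕1⊕1⊕1⊕0 = 0
p8 (pos 8,9,10,11,12,13,14,15): XOR of data positions = 0⊕1⊕1⊕1⊕1⊕1⊕0 = 1
Codeword: 100000110111110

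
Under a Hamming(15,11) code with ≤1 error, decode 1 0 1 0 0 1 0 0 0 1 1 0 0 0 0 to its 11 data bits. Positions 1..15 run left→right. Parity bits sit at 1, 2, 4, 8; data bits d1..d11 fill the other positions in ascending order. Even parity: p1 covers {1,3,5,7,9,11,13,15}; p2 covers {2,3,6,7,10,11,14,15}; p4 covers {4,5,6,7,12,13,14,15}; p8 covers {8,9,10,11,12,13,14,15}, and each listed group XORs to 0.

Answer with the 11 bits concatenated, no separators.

s1 (pos 1,3,5,7,9,11,13,15): 1⊕1⊕0⊕0⊕0⊕1⊕0⊕0 = 1
s2 (pos 2,3,6,7,10,11,14,15): 0⊕1⊕1⊕0⊕1⊕1⊕0⊕0 = 0
s4 (pos 4,5,6,7,12,13,14,15): 0⊕0⊕1⊕0⊕0⊕0⊕0⊕0 = 1
s8 (pos 8,9,10,11,12,13,14,15): 0⊕0⊕1⊕1⊕0⊕0⊕0⊕0 = 0
Syndrome s8…s1 = 0101 → error at position 5.
Flip position 5: 101001000110000 → 101011000110000
Read data bits from positions 3,5,6,7,9,10,11,12,13,14,15: 11100110000

11100110000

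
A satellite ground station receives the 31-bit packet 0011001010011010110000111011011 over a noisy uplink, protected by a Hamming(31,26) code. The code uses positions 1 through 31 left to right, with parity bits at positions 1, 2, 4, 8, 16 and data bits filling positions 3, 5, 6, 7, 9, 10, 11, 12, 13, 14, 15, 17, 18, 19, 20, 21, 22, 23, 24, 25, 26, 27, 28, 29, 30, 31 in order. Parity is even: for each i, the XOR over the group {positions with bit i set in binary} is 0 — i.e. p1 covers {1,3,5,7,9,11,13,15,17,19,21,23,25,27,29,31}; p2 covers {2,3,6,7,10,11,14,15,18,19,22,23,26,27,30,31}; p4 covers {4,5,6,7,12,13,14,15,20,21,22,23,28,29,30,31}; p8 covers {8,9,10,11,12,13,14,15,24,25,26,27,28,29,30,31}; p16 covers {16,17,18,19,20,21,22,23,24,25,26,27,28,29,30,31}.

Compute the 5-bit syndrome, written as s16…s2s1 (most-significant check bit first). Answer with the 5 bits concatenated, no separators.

10100

s1 (pos 1,3,5,7,9,11,13,15,17,19,21,23,25,27,29,31): 0⊕1⊕0⊕1⊕1⊕0⊕1⊕1⊕1⊕0⊕0⊕1⊕1⊕1⊕0⊕1 = 0
s2 (pos 2,3,6,7,10,11,14,15,18,19,22,23,26,27,30,31): 0⊕1⊕0⊕1⊕0⊕0⊕0⊕1⊕1⊕0⊕0⊕1⊕0⊕1⊕1⊕1 = 0
s4 (pos 4,5,6,7,12,13,14,15,20,21,22,23,28,29,30,31): 1⊕0⊕0⊕1⊕1⊕1⊕0⊕1⊕0⊕0⊕0⊕1⊕1⊕0⊕1⊕1 = 1
s8 (pos 8,9,10,11,12,13,14,15,24,25,26,27,28,29,30,31): 0⊕1⊕0⊕0⊕1⊕1⊕0⊕1⊕1⊕1⊕0⊕1⊕1⊕0⊕1⊕1 = 0
s16 (pos 16,17,18,19,20,21,22,23,24,25,26,27,28,29,30,31): 0⊕1⊕1⊕0⊕0⊕0⊕0⊕1⊕1⊕1⊕0⊕1⊕1⊕0⊕1⊕1 = 1
Syndrome s16…s1 = 10100 → error at position 20.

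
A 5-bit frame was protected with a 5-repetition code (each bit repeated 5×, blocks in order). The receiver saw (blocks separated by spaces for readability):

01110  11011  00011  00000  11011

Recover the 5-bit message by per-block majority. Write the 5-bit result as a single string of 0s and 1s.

Block 1 (01110): 3 ones → 1
Block 2 (11011): 4 ones → 1
Block 3 (00011): 2 ones → 0
Block 4 (00000): 0 ones → 0
Block 5 (11011): 4 ones → 1

11001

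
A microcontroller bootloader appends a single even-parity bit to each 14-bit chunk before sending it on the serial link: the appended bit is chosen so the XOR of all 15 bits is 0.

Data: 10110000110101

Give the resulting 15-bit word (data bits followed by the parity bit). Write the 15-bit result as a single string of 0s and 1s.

101100001101011

XOR of the 14 data bits: 1⊕0⊕1⊕1⊕0⊕0⊕0⊕0⊕1⊕1⊕0⊕1⊕0⊕1 = 1
Parity bit = 1 (so all 15 bits XOR to 0).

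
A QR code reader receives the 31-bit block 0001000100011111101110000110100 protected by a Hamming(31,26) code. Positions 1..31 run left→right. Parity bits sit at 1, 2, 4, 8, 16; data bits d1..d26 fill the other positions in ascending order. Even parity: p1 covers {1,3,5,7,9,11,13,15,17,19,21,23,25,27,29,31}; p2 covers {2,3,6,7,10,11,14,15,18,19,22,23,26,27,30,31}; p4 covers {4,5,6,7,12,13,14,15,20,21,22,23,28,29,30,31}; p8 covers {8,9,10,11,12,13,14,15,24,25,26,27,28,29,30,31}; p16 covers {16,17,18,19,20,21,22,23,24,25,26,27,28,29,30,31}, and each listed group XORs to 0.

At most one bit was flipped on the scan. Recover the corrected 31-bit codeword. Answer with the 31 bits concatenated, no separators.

s1 (pos 1,3,5,7,9,11,13,15,17,19,21,23,25,27,29,31): 0⊕0⊕0⊕0⊕0⊕0⊕1⊕1⊕1⊕1⊕1⊕0⊕0⊕1⊕1⊕0 = 1
s2 (pos 2,3,6,7,10,11,14,15,18,19,22,23,26,27,30,31): 0⊕0⊕0⊕0⊕0⊕0⊕1⊕1⊕0⊕1⊕0⊕0⊕1⊕1⊕0⊕0 = 1
s4 (pos 4,5,6,7,12,13,14,15,20,21,22,23,28,29,30,31): 1⊕0⊕0⊕0⊕1⊕1⊕1⊕1⊕1⊕1⊕0⊕0⊕0⊕1⊕0⊕0 = 0
s8 (pos 8,9,10,11,12,13,14,15,24,25,26,27,28,29,30,31): 1⊕0⊕0⊕0⊕1⊕1⊕1⊕1⊕0⊕0⊕1⊕1⊕0⊕1⊕0⊕0 = 0
s16 (pos 16,17,18,19,20,21,22,23,24,25,26,27,28,29,30,31): 1⊕1⊕0⊕1⊕1⊕1⊕0⊕0⊕0⊕0⊕1⊕1⊕0⊕1⊕0⊕0 = 0
Syndrome s16…s1 = 00011 → error at position 3.
Flip position 3: 0001000100011111101110000110100 → 0011000100011111101110000110100

0011000100011111101110000110100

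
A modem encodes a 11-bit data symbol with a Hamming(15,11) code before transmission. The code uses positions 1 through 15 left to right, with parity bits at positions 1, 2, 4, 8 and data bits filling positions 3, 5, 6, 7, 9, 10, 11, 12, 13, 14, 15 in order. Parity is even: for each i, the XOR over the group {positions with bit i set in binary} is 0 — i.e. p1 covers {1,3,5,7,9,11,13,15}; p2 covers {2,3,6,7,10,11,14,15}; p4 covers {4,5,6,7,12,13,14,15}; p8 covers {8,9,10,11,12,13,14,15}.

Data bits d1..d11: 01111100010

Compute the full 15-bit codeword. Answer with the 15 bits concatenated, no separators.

Place data at non-parity positions: p1 p2 0 p4 1 1 1 p8 1 1 0 0 0 1 0
p1 (pos 1,3,5,7,9,11,13,15): XOR of data positions = 0⊕1⊕1⊕1⊕0⊕0⊕0 = 1
p2 (pos 2,3,6,7,10,11,14,15): XOR of data positions = 0⊕1⊕1⊕1⊕0⊕1⊕0 = 0
p4 (pos 4,5,6,7,12,13,14,15): XOR of data positions = 1⊕1⊕1⊕0⊕0⊕1⊕0 = 0
p8 (pos 8,9,10,11,12,13,14,15): XOR of data positions = 1⊕1⊕0⊕0⊕0⊕1⊕0 = 1
Codeword: 100011111100010

100011111100010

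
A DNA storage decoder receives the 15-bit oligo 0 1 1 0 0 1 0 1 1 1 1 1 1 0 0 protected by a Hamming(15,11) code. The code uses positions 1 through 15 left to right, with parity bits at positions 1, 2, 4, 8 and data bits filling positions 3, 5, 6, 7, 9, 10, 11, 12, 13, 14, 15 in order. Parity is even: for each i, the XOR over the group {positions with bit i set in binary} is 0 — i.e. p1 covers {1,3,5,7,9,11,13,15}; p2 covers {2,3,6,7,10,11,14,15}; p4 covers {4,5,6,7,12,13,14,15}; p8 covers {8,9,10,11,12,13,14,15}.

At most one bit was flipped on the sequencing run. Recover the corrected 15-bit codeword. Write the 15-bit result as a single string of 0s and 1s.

s1 (pos 1,3,5,7,9,11,13,15): 0⊕1⊕0⊕0⊕1⊕1⊕1⊕0 = 0
s2 (pos 2,3,6,7,10,11,14,15): 1⊕1⊕1⊕0⊕1⊕1⊕0⊕0 = 1
s4 (pos 4,5,6,7,12,13,14,15): 0⊕0⊕1⊕0⊕1⊕1⊕0⊕0 = 1
s8 (pos 8,9,10,11,12,13,14,15): 1⊕1⊕1⊕1⊕1⊕1⊕0⊕0 = 0
Syndrome s8…s1 = 0110 → error at position 6.
Flip position 6: 011001011111100 → 011000011111100

011000011111100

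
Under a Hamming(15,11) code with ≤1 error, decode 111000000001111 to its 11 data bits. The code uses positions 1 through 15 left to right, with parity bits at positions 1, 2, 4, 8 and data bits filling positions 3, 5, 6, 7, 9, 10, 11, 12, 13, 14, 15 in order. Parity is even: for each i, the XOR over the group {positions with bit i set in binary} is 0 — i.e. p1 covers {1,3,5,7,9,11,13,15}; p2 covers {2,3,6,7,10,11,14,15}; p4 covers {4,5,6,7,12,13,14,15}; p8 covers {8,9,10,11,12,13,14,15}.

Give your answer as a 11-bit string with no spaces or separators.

s1 (pos 1,3,5,7,9,11,13,15): 1⊕1⊕0⊕0⊕0⊕0⊕1⊕1 = 0
s2 (pos 2,3,6,7,10,11,14,15): 1⊕1⊕0⊕0⊕0⊕0⊕1⊕1 = 0
s4 (pos 4,5,6,7,12,13,14,15): 0⊕0⊕0⊕0⊕1⊕1⊕1⊕1 = 0
s8 (pos 8,9,10,11,12,13,14,15): 0⊕0⊕0⊕0⊕1⊕1⊕1⊕1 = 0
Syndrome s8…s1 = 0000 → no error.
Read data bits from positions 3,5,6,7,9,10,11,12,13,14,15: 10000001111

10000001111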